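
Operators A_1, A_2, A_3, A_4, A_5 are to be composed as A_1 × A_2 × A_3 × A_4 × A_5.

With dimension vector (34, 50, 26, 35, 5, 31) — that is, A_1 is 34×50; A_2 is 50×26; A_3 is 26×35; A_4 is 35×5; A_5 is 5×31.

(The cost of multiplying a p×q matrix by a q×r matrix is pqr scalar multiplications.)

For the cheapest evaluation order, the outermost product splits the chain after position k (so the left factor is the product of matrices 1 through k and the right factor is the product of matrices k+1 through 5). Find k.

4

Adjacent pairs: A_1A_2 = 34·50·26 = 44200; A_2A_3 = 50·26·35 = 45500; A_3A_4 = 26·35·5 = 4550; A_4A_5 = 35·5·31 = 5425.
Length 3: A_1..A_3: k=1: 0+45500+34·50·35=105000; k=2: 44200+0+34·26·35=75140 → min 75140 | A_2..A_4: k=2: 0+4550+50·26·5=11050; k=3: 45500+0+50·35·5=54250 → min 11050 | A_3..A_5: k=3: 0+5425+26·35·31=33635; k=4: 4550+0+26·5·31=8580 → min 8580.
Length 4: A_1..A_4: k=1: 0+11050+34·50·5=19550; k=2: 44200+4550+34·26·5=53170; k=3: 75140+0+34·35·5=81090 → min 19550 | A_2..A_5: k=2: 0+8580+50·26·31=48880; k=3: 45500+5425+50·35·31=105175; k=4: 11050+0+50·5·31=18800 → min 18800.
Top-level splits: k=1: (A_1..A_1)·(A_2..A_5) → 0+18800+34·50·31 = 71500; k=2: (A_1..A_2)·(A_3..A_5) → 44200+8580+34·26·31 = 80184; k=3: (A_1..A_3)·(A_4..A_5) → 75140+5425+34·35·31 = 117455; k=4: (A_1..A_4)·(A_5..A_5) → 19550+0+34·5·31 = 24820.
Best split is after A_4, i.e. k = 4.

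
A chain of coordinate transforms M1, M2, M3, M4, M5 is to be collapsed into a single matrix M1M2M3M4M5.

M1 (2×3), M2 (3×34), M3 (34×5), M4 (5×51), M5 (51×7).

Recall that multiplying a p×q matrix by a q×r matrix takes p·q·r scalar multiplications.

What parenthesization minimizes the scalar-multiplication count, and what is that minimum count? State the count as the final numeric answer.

Adjacent pairs: M1M2 = 2·3·34 = 204; M2M3 = 3·34·5 = 510; M3M4 = 34·5·51 = 8670; M4M5 = 5·51·7 = 1785.
Length 3: M1..M3: k=1: 0+510+2·3·5=540; k=2: 204+0+2·34·5=544 → min 540 | M2..M4: k=2: 0+8670+3·34·51=13872; k=3: 510+0+3·5·51=1275 → min 1275 | M3..M5: k=3: 0+1785+34·5·7=2975; k=4: 8670+0+34·51·7=20808 → min 2975.
Length 4: M1..M4: k=1: 0+1275+2·3·51=1581; k=2: 204+8670+2·34·51=12342; k=3: 540+0+2·5·51=1050 → min 1050 | M2..M5: k=2: 0+2975+3·34·7=3689; k=3: 510+1785+3·5·7=2400; k=4: 1275+0+3·51·7=2346 → min 2346.
Length 5: M1..M5: k=1: 0+2346+2·3·7=2388; k=2: 204+2975+2·34·7=3655; k=3: 540+1785+2·5·7=2395; k=4: 1050+0+2·51·7=1764 → min 1764.
Optimal parenthesization: (((M1(M2M3))M4)M5) with cost 1764.

1764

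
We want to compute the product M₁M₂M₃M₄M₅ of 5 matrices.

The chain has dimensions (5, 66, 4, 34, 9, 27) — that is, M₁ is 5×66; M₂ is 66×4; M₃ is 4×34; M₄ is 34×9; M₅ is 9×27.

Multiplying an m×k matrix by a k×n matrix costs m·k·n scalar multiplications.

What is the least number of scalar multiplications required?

Adjacent pairs: M₁M₂ = 5·66·4 = 1320; M₂M₃ = 66·4·34 = 8976; M₃M₄ = 4·34·9 = 1224; M₄M₅ = 34·9·27 = 8262.
Length 3: M₁..M₃: k=1: 0+8976+5·66·34=20196; k=2: 1320+0+5·4·34=2000 → min 2000 | M₂..M₄: k=2: 0+1224+66·4·9=3600; k=3: 8976+0+66·34·9=29172 → min 3600 | M₃..M₅: k=3: 0+8262+4·34·27=11934; k=4: 1224+0+4·9·27=2196 → min 2196.
Length 4: M₁..M₄: k=1: 0+3600+5·66·9=6570; k=2: 1320+1224+5·4·9=2724; k=3: 2000+0+5·34·9=3530 → min 2724 | M₂..M₅: k=2: 0+2196+66·4·27=9324; k=3: 8976+8262+66·34·27=77826; k=4: 3600+0+66·9·27=19638 → min 9324.
Length 5: M₁..M₅: k=1: 0+9324+5·66·27=18234; k=2: 1320+2196+5·4·27=4056; k=3: 2000+8262+5·34·27=14852; k=4: 2724+0+5·9·27=3939 → min 3939.
Optimal order: (((M₁M₂)(M₃M₄))M₅) with cost 3939.

3939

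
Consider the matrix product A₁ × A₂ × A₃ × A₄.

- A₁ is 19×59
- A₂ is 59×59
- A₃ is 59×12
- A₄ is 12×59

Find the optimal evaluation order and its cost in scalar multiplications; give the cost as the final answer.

68676

Adjacent pairs: A₁A₂ = 19·59·59 = 66139; A₂A₃ = 59·59·12 = 41772; A₃A₄ = 59·12·59 = 41772.
Length 3: A₁..A₃: k=1: 0+41772+19·59·12=55224; k=2: 66139+0+19·59·12=79591 → min 55224 | A₂..A₄: k=2: 0+41772+59·59·59=247151; k=3: 41772+0+59·12·59=83544 → min 83544.
Length 4: A₁..A₄: k=1: 0+83544+19·59·59=149683; k=2: 66139+41772+19·59·59=174050; k=3: 55224+0+19·12·59=68676 → min 68676.
Optimal parenthesization: ((A₁ × (A₂ × A₃)) × A₄) with cost 68676.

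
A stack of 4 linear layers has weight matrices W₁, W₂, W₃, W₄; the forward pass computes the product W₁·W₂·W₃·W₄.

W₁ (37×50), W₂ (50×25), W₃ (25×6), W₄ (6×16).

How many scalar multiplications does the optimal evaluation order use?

Adjacent pairs: W₁W₂ = 37·50·25 = 46250; W₂W₃ = 50·25·6 = 7500; W₃W₄ = 25·6·16 = 2400.
Length 3: W₁..W₃: k=1: 0+7500+37·50·6=18600; k=2: 46250+0+37·25·6=51800 → min 18600 | W₂..W₄: k=2: 0+2400+50·25·16=22400; k=3: 7500+0+50·6·16=12300 → min 12300.
Length 4: W₁..W₄: k=1: 0+12300+37·50·16=41900; k=2: 46250+2400+37·25·16=63450; k=3: 18600+0+37·6·16=22152 → min 22152.
Optimal order: ((W₁·(W₂·W₃))·W₄) with cost 22152.

22152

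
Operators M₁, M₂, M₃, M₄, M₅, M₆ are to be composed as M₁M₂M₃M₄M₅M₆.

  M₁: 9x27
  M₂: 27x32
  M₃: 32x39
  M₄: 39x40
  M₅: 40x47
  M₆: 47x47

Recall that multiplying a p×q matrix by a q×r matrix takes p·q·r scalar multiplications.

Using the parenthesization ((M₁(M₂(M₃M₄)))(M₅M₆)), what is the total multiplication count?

(M₃M₄): 32×39 by 39×40 → 32×40, cost 32·39·40 = 49920
(M₂(M₃M₄)): 27×32 by 32×40 → 27×40, cost 27·32·40 = 34560; cumulative 84480
(M₁(M₂(M₃M₄))): 9×27 by 27×40 → 9×40, cost 9·27·40 = 9720; cumulative 94200
(M₅M₆): 40×47 by 47×47 → 40×47, cost 40·47·47 = 88360
((M₁(M₂(M₃M₄)))(M₅M₆)): 9×40 by 40×47 → 9×47, cost 9·40·47 = 16920; cumulative 199480
Total: 199480 scalar multiplications.

199480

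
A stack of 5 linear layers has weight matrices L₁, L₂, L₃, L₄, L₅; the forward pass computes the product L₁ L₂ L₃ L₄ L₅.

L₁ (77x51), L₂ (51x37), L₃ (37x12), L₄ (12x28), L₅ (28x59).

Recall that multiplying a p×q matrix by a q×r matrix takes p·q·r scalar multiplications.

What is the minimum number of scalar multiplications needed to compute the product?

Adjacent pairs: L₁L₂ = 77·51·37 = 145299; L₂L₃ = 51·37·12 = 22644; L₃L₄ = 37·12·28 = 12432; L₄L₅ = 12·28·59 = 19824.
Length 3: L₁..L₃: k=1: 0+22644+77·51·12=69768; k=2: 145299+0+77·37·12=179487 → min 69768 | L₂..L₄: k=2: 0+12432+51·37·28=65268; k=3: 22644+0+51·12·28=39780 → min 39780 | L₃..L₅: k=3: 0+19824+37·12·59=46020; k=4: 12432+0+37·28·59=73556 → min 46020.
Length 4: L₁..L₄: k=1: 0+39780+77·51·28=149736; k=2: 145299+12432+77·37·28=237503; k=3: 69768+0+77·12·28=95640 → min 95640 | L₂..L₅: k=2: 0+46020+51·37·59=157353; k=3: 22644+19824+51·12·59=78576; k=4: 39780+0+51·28·59=124032 → min 78576.
Length 5: L₁..L₅: k=1: 0+78576+77·51·59=310269; k=2: 145299+46020+77·37·59=359410; k=3: 69768+19824+77·12·59=144108; k=4: 95640+0+77·28·59=222844 → min 144108.
Optimal order: ((L₁ (L₂ L₃)) (L₄ L₅)) with cost 144108.

144108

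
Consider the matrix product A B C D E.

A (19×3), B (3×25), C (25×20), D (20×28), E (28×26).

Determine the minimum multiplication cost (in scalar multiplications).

Adjacent pairs: AB = 19·3·25 = 1425; BC = 3·25·20 = 1500; CD = 25·20·28 = 14000; DE = 20·28·26 = 14560.
Length 3: A..C: k=1: 0+1500+19·3·20=2640; k=2: 1425+0+19·25·20=10925 → min 2640 | B..D: k=2: 0+14000+3·25·28=16100; k=3: 1500+0+3·20·28=3180 → min 3180 | C..E: k=3: 0+14560+25·20·26=27560; k=4: 14000+0+25·28·26=32200 → min 27560.
Length 4: A..D: k=1: 0+3180+19·3·28=4776; k=2: 1425+14000+19·25·28=28725; k=3: 2640+0+19·20·28=13280 → min 4776 | B..E: k=2: 0+27560+3·25·26=29510; k=3: 1500+14560+3·20·26=17620; k=4: 3180+0+3·28·26=5364 → min 5364.
Length 5: A..E: k=1: 0+5364+19·3·26=6846; k=2: 1425+27560+19·25·26=41335; k=3: 2640+14560+19·20·26=27080; k=4: 4776+0+19·28·26=18608 → min 6846.
Optimal order: (A (((B C) D) E)) with cost 6846.

6846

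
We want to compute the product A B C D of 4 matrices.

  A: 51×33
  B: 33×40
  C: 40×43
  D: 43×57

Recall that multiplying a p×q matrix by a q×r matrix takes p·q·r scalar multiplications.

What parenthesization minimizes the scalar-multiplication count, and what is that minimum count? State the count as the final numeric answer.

233574

Adjacent pairs: AB = 51·33·40 = 67320; BC = 33·40·43 = 56760; CD = 40·43·57 = 98040.
Length 3: A..C: k=1: 0+56760+51·33·43=129129; k=2: 67320+0+51·40·43=155040 → min 129129 | B..D: k=2: 0+98040+33·40·57=173280; k=3: 56760+0+33·43·57=137643 → min 137643.
Length 4: A..D: k=1: 0+137643+51·33·57=233574; k=2: 67320+98040+51·40·57=281640; k=3: 129129+0+51·43·57=254130 → min 233574.
Optimal parenthesization: (A ((B C) D)) with cost 233574.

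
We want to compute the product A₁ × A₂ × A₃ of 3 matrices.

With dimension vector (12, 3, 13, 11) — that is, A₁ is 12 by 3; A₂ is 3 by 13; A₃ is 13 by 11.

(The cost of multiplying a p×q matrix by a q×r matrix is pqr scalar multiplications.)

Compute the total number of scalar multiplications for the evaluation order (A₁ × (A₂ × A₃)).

(A₂ × A₃): 3×13 by 13×11 → 3×11, cost 3·13·11 = 429
(A₁ × (A₂ × A₃)): 12×3 by 3×11 → 12×11, cost 12·3·11 = 396; cumulative 825
Total: 825 scalar multiplications.

825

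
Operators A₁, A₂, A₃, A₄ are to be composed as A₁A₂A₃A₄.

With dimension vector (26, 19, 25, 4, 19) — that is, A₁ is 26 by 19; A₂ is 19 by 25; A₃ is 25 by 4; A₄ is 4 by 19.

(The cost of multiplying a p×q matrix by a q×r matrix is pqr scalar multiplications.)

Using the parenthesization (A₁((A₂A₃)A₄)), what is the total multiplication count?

12730

(A₂A₃): 19×25 by 25×4 → 19×4, cost 19·25·4 = 1900
((A₂A₃)A₄): 19×4 by 4×19 → 19×19, cost 19·4·19 = 1444; cumulative 3344
(A₁((A₂A₃)A₄)): 26×19 by 19×19 → 26×19, cost 26·19·19 = 9386; cumulative 12730
Total: 12730 scalar multiplications.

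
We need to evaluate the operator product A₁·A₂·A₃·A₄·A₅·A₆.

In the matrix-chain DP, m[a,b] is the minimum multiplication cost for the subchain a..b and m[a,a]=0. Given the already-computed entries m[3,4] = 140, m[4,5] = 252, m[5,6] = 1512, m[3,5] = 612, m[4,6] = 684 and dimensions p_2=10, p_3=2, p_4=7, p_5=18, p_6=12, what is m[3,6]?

m[3,6] = min over k∈[3,5] of m[3,k]+m[k+1,6]+p_{2}·p_k·p_{6}.
k=3: 0 + 684 + 10·2·12 = 924; k=4: 140 + 1512 + 10·7·12 = 2492; k=5: 612 + 0 + 10·18·12 = 2772.
Minimum: 924 at k=3.

924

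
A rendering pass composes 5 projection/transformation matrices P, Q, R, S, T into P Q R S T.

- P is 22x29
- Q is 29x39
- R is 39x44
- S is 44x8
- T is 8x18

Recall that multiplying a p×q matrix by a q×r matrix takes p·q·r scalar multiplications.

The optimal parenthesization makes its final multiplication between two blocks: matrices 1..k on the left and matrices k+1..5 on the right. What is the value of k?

Adjacent pairs: PQ = 22·29·39 = 24882; QR = 29·39·44 = 49764; RS = 39·44·8 = 13728; ST = 44·8·18 = 6336.
Length 3: P..R: k=1: 0+49764+22·29·44=77836; k=2: 24882+0+22·39·44=62634 → min 62634 | Q..S: k=2: 0+13728+29·39·8=22776; k=3: 49764+0+29·44·8=59972 → min 22776 | R..T: k=3: 0+6336+39·44·18=37224; k=4: 13728+0+39·8·18=19344 → min 19344.
Length 4: P..S: k=1: 0+22776+22·29·8=27880; k=2: 24882+13728+22·39·8=45474; k=3: 62634+0+22·44·8=70378 → min 27880 | Q..T: k=2: 0+19344+29·39·18=39702; k=3: 49764+6336+29·44·18=79068; k=4: 22776+0+29·8·18=26952 → min 26952.
Top-level splits: k=1: (P..P)·(Q..T) → 0+26952+22·29·18 = 38436; k=2: (P..Q)·(R..T) → 24882+19344+22·39·18 = 59670; k=3: (P..R)·(S..T) → 62634+6336+22·44·18 = 86394; k=4: (P..S)·(T..T) → 27880+0+22·8·18 = 31048.
Best split is after S, i.e. k = 4.

4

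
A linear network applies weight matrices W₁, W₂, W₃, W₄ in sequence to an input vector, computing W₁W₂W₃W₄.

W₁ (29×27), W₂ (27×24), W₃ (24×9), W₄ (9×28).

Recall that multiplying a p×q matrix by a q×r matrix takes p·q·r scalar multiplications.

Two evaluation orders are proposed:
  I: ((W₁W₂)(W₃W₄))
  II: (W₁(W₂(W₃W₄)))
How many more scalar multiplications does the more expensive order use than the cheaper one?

1788

Order I = ((W₁W₂)(W₃W₄)): (W₁W₂): 29×27 by 27×24 → 29×24, cost 29·27·24 = 18792; (W₃W₄): 24×9 by 9×28 → 24×28, cost 24·9·28 = 6048; ((W₁W₂)(W₃W₄)): 29×24 by 24×28 → 29×28, cost 29·24·28 = 19488; cumulative 44328. Total 44328.
Order II = (W₁(W₂(W₃W₄))): (W₃W₄): 24×9 by 9×28 → 24×28, cost 24·9·28 = 6048; (W₂(W₃W₄)): 27×24 by 24×28 → 27×28, cost 27·24·28 = 18144; cumulative 24192; (W₁(W₂(W₃W₄))): 29×27 by 27×28 → 29×28, cost 29·27·28 = 21924; cumulative 46116. Total 46116.
Difference: |44328 − 46116| = 1788.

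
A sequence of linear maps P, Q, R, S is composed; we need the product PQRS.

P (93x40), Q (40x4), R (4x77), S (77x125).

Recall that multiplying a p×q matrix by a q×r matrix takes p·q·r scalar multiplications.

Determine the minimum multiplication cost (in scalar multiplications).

99880

Adjacent pairs: PQ = 93·40·4 = 14880; QR = 40·4·77 = 12320; RS = 4·77·125 = 38500.
Length 3: P..R: k=1: 0+12320+93·40·77=298760; k=2: 14880+0+93·4·77=43524 → min 43524 | Q..S: k=2: 0+38500+40·4·125=58500; k=3: 12320+0+40·77·125=397320 → min 58500.
Length 4: P..S: k=1: 0+58500+93·40·125=523500; k=2: 14880+38500+93·4·125=99880; k=3: 43524+0+93·77·125=938649 → min 99880.
Optimal order: ((PQ)(RS)) with cost 99880.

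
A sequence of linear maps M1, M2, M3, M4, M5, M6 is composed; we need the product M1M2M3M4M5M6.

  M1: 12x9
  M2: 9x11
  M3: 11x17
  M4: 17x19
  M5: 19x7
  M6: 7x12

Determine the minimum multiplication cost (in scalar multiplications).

Adjacent pairs: M1M2 = 12·9·11 = 1188; M2M3 = 9·11·17 = 1683; M3M4 = 11·17·19 = 3553; M4M5 = 17·19·7 = 2261; M5M6 = 19·7·12 = 1596.
Length 3: M1..M3: k=1: 0+1683+12·9·17=3519; k=2: 1188+0+12·11·17=3432 → min 3432 | M2..M4: k=2: 0+3553+9·11·19=5434; k=3: 1683+0+9·17·19=4590 → min 4590 | M3..M5: k=3: 0+2261+11·17·7=3570; k=4: 3553+0+11·19·7=5016 → min 3570 | M4..M6: k=4: 0+1596+17·19·12=5472; k=5: 2261+0+17·7·12=3689 → min 3689.
Length 4: M1..M4: k=1: 0+4590+12·9·19=6642; k=2: 1188+3553+12·11·19=7249; k=3: 3432+0+12·17·19=7308 → min 6642 | M2..M5: k=2: 0+3570+9·11·7=4263; k=3: 1683+2261+9·17·7=5015; k=4: 4590+0+9·19·7=5787 → min 4263 | M3..M6: k=3: 0+3689+11·17·12=5933; k=4: 3553+1596+11·19·12=7657; k=5: 3570+0+11·7·12=4494 → min 4494.
Length 5: M1..M5: k=1: 0+4263+12·9·7=5019; k=2: 1188+3570+12·11·7=5682; k=3: 3432+2261+12·17·7=7121; k=4: 6642+0+12·19·7=8238 → min 5019 | M2..M6: k=2: 0+4494+9·11·12=5682; k=3: 1683+3689+9·17·12=7208; k=4: 4590+1596+9·19·12=8238; k=5: 4263+0+9·7·12=5019 → min 5019.
Length 6: M1..M6: k=1: 0+5019+12·9·12=6315; k=2: 1188+4494+12·11·12=7266; k=3: 3432+3689+12·17·12=9569; k=4: 6642+1596+12·19·12=10974; k=5: 5019+0+12·7·12=6027 → min 6027.
Optimal order: ((M1(M2(M3(M4M5))))M6) with cost 6027.

6027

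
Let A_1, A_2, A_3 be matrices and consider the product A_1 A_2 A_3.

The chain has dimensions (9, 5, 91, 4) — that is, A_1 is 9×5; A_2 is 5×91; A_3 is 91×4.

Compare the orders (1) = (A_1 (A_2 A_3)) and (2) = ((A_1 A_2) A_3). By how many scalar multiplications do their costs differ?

5371

Order (1) = (A_1 (A_2 A_3)): (A_2 A_3): 5×91 by 91×4 → 5×4, cost 5·91·4 = 1820; (A_1 (A_2 A_3)): 9×5 by 5×4 → 9×4, cost 9·5·4 = 180; cumulative 2000. Total 2000.
Order (2) = ((A_1 A_2) A_3): (A_1 A_2): 9×5 by 5×91 → 9×91, cost 9·5·91 = 4095; ((A_1 A_2) A_3): 9×91 by 91×4 → 9×4, cost 9·91·4 = 3276; cumulative 7371. Total 7371.
Difference: |2000 − 7371| = 5371.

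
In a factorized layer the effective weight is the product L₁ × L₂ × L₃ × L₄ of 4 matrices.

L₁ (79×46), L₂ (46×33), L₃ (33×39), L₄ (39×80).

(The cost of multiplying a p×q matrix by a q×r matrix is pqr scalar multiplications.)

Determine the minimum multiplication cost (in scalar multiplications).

431442

Adjacent pairs: L₁L₂ = 79·46·33 = 119922; L₂L₃ = 46·33·39 = 59202; L₃L₄ = 33·39·80 = 102960.
Length 3: L₁..L₃: k=1: 0+59202+79·46·39=200928; k=2: 119922+0+79·33·39=221595 → min 200928 | L₂..L₄: k=2: 0+102960+46·33·80=224400; k=3: 59202+0+46·39·80=202722 → min 202722.
Length 4: L₁..L₄: k=1: 0+202722+79·46·80=493442; k=2: 119922+102960+79·33·80=431442; k=3: 200928+0+79·39·80=447408 → min 431442.
Optimal order: ((L₁ × L₂) × (L₃ × L₄)) with cost 431442.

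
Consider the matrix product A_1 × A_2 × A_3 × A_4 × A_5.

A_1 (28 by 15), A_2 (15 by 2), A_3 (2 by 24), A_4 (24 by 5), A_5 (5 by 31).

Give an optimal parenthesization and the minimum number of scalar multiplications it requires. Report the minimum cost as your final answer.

3126

Adjacent pairs: A_1A_2 = 28·15·2 = 840; A_2A_3 = 15·2·24 = 720; A_3A_4 = 2·24·5 = 240; A_4A_5 = 24·5·31 = 3720.
Length 3: A_1..A_3: k=1: 0+720+28·15·24=10800; k=2: 840+0+28·2·24=2184 → min 2184 | A_2..A_4: k=2: 0+240+15·2·5=390; k=3: 720+0+15·24·5=2520 → min 390 | A_3..A_5: k=3: 0+3720+2·24·31=5208; k=4: 240+0+2·5·31=550 → min 550.
Length 4: A_1..A_4: k=1: 0+390+28·15·5=2490; k=2: 840+240+28·2·5=1360; k=3: 2184+0+28·24·5=5544 → min 1360 | A_2..A_5: k=2: 0+550+15·2·31=1480; k=3: 720+3720+15·24·31=15600; k=4: 390+0+15·5·31=2715 → min 1480.
Length 5: A_1..A_5: k=1: 0+1480+28·15·31=14500; k=2: 840+550+28·2·31=3126; k=3: 2184+3720+28·24·31=26736; k=4: 1360+0+28·5·31=5700 → min 3126.
Optimal parenthesization: ((A_1 × A_2) × ((A_3 × A_4) × A_5)) with cost 3126.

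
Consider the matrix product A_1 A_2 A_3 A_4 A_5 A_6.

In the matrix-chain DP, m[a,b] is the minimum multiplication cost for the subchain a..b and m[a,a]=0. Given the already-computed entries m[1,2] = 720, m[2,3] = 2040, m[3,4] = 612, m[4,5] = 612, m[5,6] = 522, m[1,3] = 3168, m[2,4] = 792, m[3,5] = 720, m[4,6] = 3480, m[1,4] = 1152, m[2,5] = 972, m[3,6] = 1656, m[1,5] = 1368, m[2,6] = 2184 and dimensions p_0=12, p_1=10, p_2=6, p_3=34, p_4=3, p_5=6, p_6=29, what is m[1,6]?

2718

m[1,6] = min over k∈[1,5] of m[1,k]+m[k+1,6]+p_{0}·p_k·p_{6}.
k=1: 0 + 2184 + 12·10·29 = 5664; k=2: 720 + 1656 + 12·6·29 = 4464; k=3: 3168 + 3480 + 12·34·29 = 18480; k=4: 1152 + 522 + 12·3·29 = 2718; k=5: 1368 + 0 + 12·6·29 = 3456.
Minimum: 2718 at k=4.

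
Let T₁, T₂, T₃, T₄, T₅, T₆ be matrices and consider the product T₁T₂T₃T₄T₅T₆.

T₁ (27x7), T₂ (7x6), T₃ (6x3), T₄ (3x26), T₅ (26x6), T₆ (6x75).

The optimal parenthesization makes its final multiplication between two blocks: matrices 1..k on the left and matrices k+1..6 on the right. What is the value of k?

3

Adjacent pairs: T₁T₂ = 27·7·6 = 1134; T₂T₃ = 7·6·3 = 126; T₃T₄ = 6·3·26 = 468; T₄T₅ = 3·26·6 = 468; T₅T₆ = 26·6·75 = 11700.
Length 3: T₁..T₃: k=1: 0+126+27·7·3=693; k=2: 1134+0+27·6·3=1620 → min 693 | T₂..T₄: k=2: 0+468+7·6·26=1560; k=3: 126+0+7·3·26=672 → min 672 | T₃..T₅: k=3: 0+468+6·3·6=576; k=4: 468+0+6·26·6=1404 → min 576 | T₄..T₆: k=4: 0+11700+3·26·75=17550; k=5: 468+0+3·6·75=1818 → min 1818.
Length 4: T₁..T₄: k=1: 0+672+27·7·26=5586; k=2: 1134+468+27·6·26=5814; k=3: 693+0+27·3·26=2799 → min 2799 | T₂..T₅: k=2: 0+576+7·6·6=828; k=3: 126+468+7·3·6=720; k=4: 672+0+7·26·6=1764 → min 720 | T₃..T₆: k=3: 0+1818+6·3·75=3168; k=4: 468+11700+6·26·75=23868; k=5: 576+0+6·6·75=3276 → min 3168.
Length 5: T₁..T₅: k=1: 0+720+27·7·6=1854; k=2: 1134+576+27·6·6=2682; k=3: 693+468+27·3·6=1647; k=4: 2799+0+27·26·6=7011 → min 1647 | T₂..T₆: k=2: 0+3168+7·6·75=6318; k=3: 126+1818+7·3·75=3519; k=4: 672+11700+7·26·75=26022; k=5: 720+0+7·6·75=3870 → min 3519.
Top-level splits: k=1: (T₁..T₁)·(T₂..T₆) → 0+3519+27·7·75 = 17694; k=2: (T₁..T₂)·(T₃..T₆) → 1134+3168+27·6·75 = 16452; k=3: (T₁..T₃)·(T₄..T₆) → 693+1818+27·3·75 = 8586; k=4: (T₁..T₄)·(T₅..T₆) → 2799+11700+27·26·75 = 67149; k=5: (T₁..T₅)·(T₆..T₆) → 1647+0+27·6·75 = 13797.
Best split is after T₃, i.e. k = 3.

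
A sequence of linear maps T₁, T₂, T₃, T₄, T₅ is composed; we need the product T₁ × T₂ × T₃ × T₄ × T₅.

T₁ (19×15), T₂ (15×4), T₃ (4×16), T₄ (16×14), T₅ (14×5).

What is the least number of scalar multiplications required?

2696

Adjacent pairs: T₁T₂ = 19·15·4 = 1140; T₂T₃ = 15·4·16 = 960; T₃T₄ = 4·16·14 = 896; T₄T₅ = 16·14·5 = 1120.
Length 3: T₁..T₃: k=1: 0+960+19·15·16=5520; k=2: 1140+0+19·4·16=2356 → min 2356 | T₂..T₄: k=2: 0+896+15·4·14=1736; k=3: 960+0+15·16·14=4320 → min 1736 | T₃..T₅: k=3: 0+1120+4·16·5=1440; k=4: 896+0+4·14·5=1176 → min 1176.
Length 4: T₁..T₄: k=1: 0+1736+19·15·14=5726; k=2: 1140+896+19·4·14=3100; k=3: 2356+0+19·16·14=6612 → min 3100 | T₂..T₅: k=2: 0+1176+15·4·5=1476; k=3: 960+1120+15·16·5=3280; k=4: 1736+0+15·14·5=2786 → min 1476.
Length 5: T₁..T₅: k=1: 0+1476+19·15·5=2901; k=2: 1140+1176+19·4·5=2696; k=3: 2356+1120+19·16·5=4996; k=4: 3100+0+19·14·5=4430 → min 2696.
Optimal order: ((T₁ × T₂) × ((T₃ × T₄) × T₅)) with cost 2696.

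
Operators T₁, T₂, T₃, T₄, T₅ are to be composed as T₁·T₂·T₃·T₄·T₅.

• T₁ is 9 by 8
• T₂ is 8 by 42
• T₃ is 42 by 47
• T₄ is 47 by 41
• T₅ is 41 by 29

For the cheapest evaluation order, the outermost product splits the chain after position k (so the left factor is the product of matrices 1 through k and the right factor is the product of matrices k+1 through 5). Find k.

1

Adjacent pairs: T₁T₂ = 9·8·42 = 3024; T₂T₃ = 8·42·47 = 15792; T₃T₄ = 42·47·41 = 80934; T₄T₅ = 47·41·29 = 55883.
Length 3: T₁..T₃: k=1: 0+15792+9·8·47=19176; k=2: 3024+0+9·42·47=20790 → min 19176 | T₂..T₄: k=2: 0+80934+8·42·41=94710; k=3: 15792+0+8·47·41=31208 → min 31208 | T₃..T₅: k=3: 0+55883+42·47·29=113129; k=4: 80934+0+42·41·29=130872 → min 113129.
Length 4: T₁..T₄: k=1: 0+31208+9·8·41=34160; k=2: 3024+80934+9·42·41=99456; k=3: 19176+0+9·47·41=36519 → min 34160 | T₂..T₅: k=2: 0+113129+8·42·29=122873; k=3: 15792+55883+8·47·29=82579; k=4: 31208+0+8·41·29=40720 → min 40720.
Top-level splits: k=1: (T₁..T₁)·(T₂..T₅) → 0+40720+9·8·29 = 42808; k=2: (T₁..T₂)·(T₃..T₅) → 3024+113129+9·42·29 = 127115; k=3: (T₁..T₃)·(T₄..T₅) → 19176+55883+9·47·29 = 87326; k=4: (T₁..T₄)·(T₅..T₅) → 34160+0+9·41·29 = 44861.
Best split is after T₁, i.e. k = 1.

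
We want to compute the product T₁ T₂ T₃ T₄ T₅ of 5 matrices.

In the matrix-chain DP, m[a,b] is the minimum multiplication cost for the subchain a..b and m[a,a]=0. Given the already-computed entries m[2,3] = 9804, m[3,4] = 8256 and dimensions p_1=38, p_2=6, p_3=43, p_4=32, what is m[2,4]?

m[2,4] = min over k∈[2,3] of m[2,k]+m[k+1,4]+p_{1}·p_k·p_{4}.
k=2: 0 + 8256 + 38·6·32 = 15552; k=3: 9804 + 0 + 38·43·32 = 62092.
Minimum: 15552 at k=2.

15552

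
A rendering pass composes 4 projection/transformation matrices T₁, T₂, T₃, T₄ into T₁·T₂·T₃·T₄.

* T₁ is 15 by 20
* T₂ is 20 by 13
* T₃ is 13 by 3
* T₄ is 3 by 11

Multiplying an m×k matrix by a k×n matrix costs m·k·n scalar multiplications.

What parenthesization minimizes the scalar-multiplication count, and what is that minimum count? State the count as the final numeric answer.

2175

Adjacent pairs: T₁T₂ = 15·20·13 = 3900; T₂T₃ = 20·13·3 = 780; T₃T₄ = 13·3·11 = 429.
Length 3: T₁..T₃: k=1: 0+780+15·20·3=1680; k=2: 3900+0+15·13·3=4485 → min 1680 | T₂..T₄: k=2: 0+429+20·13·11=3289; k=3: 780+0+20·3·11=1440 → min 1440.
Length 4: T₁..T₄: k=1: 0+1440+15·20·11=4740; k=2: 3900+429+15·13·11=6474; k=3: 1680+0+15·3·11=2175 → min 2175.
Optimal parenthesization: ((T₁·(T₂·T₃))·T₄) with cost 2175.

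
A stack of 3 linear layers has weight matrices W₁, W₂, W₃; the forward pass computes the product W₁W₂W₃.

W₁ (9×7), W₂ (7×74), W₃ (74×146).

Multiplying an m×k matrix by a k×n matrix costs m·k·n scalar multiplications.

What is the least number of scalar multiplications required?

Order (W₁(W₂W₃)): (W₂W₃): 7×74 by 74×146 → 7×146, cost 7·74·146 = 75628; (W₁(W₂W₃)): 9×7 by 7×146 → 9×146, cost 9·7·146 = 9198; cumulative 84826. Total 84826.
Order ((W₁W₂)W₃): (W₁W₂): 9×7 by 7×74 → 9×74, cost 9·7·74 = 4662; ((W₁W₂)W₃): 9×74 by 74×146 → 9×146, cost 9·74·146 = 97236; cumulative 101898. Total 101898.
Minimum: 84826.

84826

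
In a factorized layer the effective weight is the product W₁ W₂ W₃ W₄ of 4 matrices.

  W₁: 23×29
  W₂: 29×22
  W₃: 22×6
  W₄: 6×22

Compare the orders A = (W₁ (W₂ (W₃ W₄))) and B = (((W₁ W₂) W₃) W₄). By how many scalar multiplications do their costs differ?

10868

Order A = (W₁ (W₂ (W₃ W₄))): (W₃ W₄): 22×6 by 6×22 → 22×22, cost 22·6·22 = 2904; (W₂ (W₃ W₄)): 29×22 by 22×22 → 29×22, cost 29·22·22 = 14036; cumulative 16940; (W₁ (W₂ (W₃ W₄))): 23×29 by 29×22 → 23×22, cost 23·29·22 = 14674; cumulative 31614. Total 31614.
Order B = (((W₁ W₂) W₃) W₄): (W₁ W₂): 23×29 by 29×22 → 23×22, cost 23·29·22 = 14674; ((W₁ W₂) W₃): 23×22 by 22×6 → 23×6, cost 23·22·6 = 3036; cumulative 17710; (((W₁ W₂) W₃) W₄): 23×6 by 6×22 → 23×22, cost 23·6·22 = 3036; cumulative 20746. Total 20746.
Difference: |31614 − 20746| = 10868.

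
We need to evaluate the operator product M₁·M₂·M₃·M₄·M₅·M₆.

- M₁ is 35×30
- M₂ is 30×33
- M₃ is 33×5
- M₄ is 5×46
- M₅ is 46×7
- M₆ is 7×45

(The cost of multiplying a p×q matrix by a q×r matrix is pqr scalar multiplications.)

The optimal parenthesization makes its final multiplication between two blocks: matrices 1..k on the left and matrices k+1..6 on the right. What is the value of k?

3

Adjacent pairs: M₁M₂ = 35·30·33 = 34650; M₂M₃ = 30·33·5 = 4950; M₃M₄ = 33·5·46 = 7590; M₄M₅ = 5·46·7 = 1610; M₅M₆ = 46·7·45 = 14490.
Length 3: M₁..M₃: k=1: 0+4950+35·30·5=10200; k=2: 34650+0+35·33·5=40425 → min 10200 | M₂..M₄: k=2: 0+7590+30·33·46=53130; k=3: 4950+0+30·5·46=11850 → min 11850 | M₃..M₅: k=3: 0+1610+33·5·7=2765; k=4: 7590+0+33·46·7=18216 → min 2765 | M₄..M₆: k=4: 0+14490+5·46·45=24840; k=5: 1610+0+5·7·45=3185 → min 3185.
Length 4: M₁..M₄: k=1: 0+11850+35·30·46=60150; k=2: 34650+7590+35·33·46=95370; k=3: 10200+0+35·5·46=18250 → min 18250 | M₂..M₅: k=2: 0+2765+30·33·7=9695; k=3: 4950+1610+30·5·7=7610; k=4: 11850+0+30·46·7=21510 → min 7610 | M₃..M₆: k=3: 0+3185+33·5·45=10610; k=4: 7590+14490+33·46·45=90390; k=5: 2765+0+33·7·45=13160 → min 10610.
Length 5: M₁..M₅: k=1: 0+7610+35·30·7=14960; k=2: 34650+2765+35·33·7=45500; k=3: 10200+1610+35·5·7=13035; k=4: 18250+0+35·46·7=29520 → min 13035 | M₂..M₆: k=2: 0+10610+30·33·45=55160; k=3: 4950+3185+30·5·45=14885; k=4: 11850+14490+30·46·45=88440; k=5: 7610+0+30·7·45=17060 → min 14885.
Top-level splits: k=1: (M₁..M₁)·(M₂..M₆) → 0+14885+35·30·45 = 62135; k=2: (M₁..M₂)·(M₃..M₆) → 34650+10610+35·33·45 = 97235; k=3: (M₁..M₃)·(M₄..M₆) → 10200+3185+35·5·45 = 21260; k=4: (M₁..M₄)·(M₅..M₆) → 18250+14490+35·46·45 = 105190; k=5: (M₁..M₅)·(M₆..M₆) → 13035+0+35·7·45 = 24060.
Best split is after M₃, i.e. k = 3.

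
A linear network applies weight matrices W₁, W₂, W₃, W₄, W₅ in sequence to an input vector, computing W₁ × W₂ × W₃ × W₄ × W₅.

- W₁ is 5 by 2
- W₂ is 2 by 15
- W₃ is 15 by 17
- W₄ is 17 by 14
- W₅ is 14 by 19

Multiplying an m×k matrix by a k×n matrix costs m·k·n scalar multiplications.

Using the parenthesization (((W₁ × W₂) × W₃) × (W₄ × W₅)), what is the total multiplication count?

(W₁ × W₂): 5×2 by 2×15 → 5×15, cost 5·2·15 = 150
((W₁ × W₂) × W₃): 5×15 by 15×17 → 5×17, cost 5·15·17 = 1275; cumulative 1425
(W₄ × W₅): 17×14 by 14×19 → 17×19, cost 17·14·19 = 4522
(((W₁ × W₂) × W₃) × (W₄ × W₅)): 5×17 by 17×19 → 5×19, cost 5·17·19 = 1615; cumulative 7562
Total: 7562 scalar multiplications.

7562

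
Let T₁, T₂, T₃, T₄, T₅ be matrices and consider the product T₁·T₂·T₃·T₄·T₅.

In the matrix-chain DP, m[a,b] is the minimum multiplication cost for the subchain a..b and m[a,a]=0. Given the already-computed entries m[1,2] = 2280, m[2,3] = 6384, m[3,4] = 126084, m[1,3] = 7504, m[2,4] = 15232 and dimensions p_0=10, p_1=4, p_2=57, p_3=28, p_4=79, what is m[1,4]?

m[1,4] = min over k∈[1,3] of m[1,k]+m[k+1,4]+p_{0}·p_k·p_{4}.
k=1: 0 + 15232 + 10·4·79 = 18392; k=2: 2280 + 126084 + 10·57·79 = 173394; k=3: 7504 + 0 + 10·28·79 = 29624.
Minimum: 18392 at k=1.

18392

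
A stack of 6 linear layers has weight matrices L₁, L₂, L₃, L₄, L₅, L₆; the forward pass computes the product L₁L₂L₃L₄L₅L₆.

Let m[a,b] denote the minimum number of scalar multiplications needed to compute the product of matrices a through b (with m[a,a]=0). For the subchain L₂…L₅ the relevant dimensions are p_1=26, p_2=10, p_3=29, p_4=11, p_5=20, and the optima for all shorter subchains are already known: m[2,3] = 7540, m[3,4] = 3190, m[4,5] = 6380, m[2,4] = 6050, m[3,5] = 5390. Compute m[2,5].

m[2,5] = min over k∈[2,4] of m[2,k]+m[k+1,5]+p_{1}·p_k·p_{5}.
k=2: 0 + 5390 + 26·10·20 = 10590; k=3: 7540 + 6380 + 26·29·20 = 29000; k=4: 6050 + 0 + 26·11·20 = 11770.
Minimum: 10590 at k=2.

10590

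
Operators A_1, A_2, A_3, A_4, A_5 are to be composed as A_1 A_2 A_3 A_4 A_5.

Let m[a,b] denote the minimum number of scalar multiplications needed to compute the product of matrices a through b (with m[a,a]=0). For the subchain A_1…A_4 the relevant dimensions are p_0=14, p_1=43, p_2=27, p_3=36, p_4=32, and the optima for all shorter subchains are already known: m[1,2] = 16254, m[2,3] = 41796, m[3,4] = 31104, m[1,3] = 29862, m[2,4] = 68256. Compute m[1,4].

m[1,4] = min over k∈[1,3] of m[1,k]+m[k+1,4]+p_{0}·p_k·p_{4}.
k=1: 0 + 68256 + 14·43·32 = 87520; k=2: 16254 + 31104 + 14·27·32 = 59454; k=3: 29862 + 0 + 14·36·32 = 45990.
Minimum: 45990 at k=3.

45990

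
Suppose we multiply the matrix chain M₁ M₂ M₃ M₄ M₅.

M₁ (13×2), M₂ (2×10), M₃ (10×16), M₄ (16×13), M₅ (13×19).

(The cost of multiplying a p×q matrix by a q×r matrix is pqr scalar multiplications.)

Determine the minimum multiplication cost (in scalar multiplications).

1724

Adjacent pairs: M₁M₂ = 13·2·10 = 260; M₂M₃ = 2·10·16 = 320; M₃M₄ = 10·16·13 = 2080; M₄M₅ = 16·13·19 = 3952.
Length 3: M₁..M₃: k=1: 0+320+13·2·16=736; k=2: 260+0+13·10·16=2340 → min 736 | M₂..M₄: k=2: 0+2080+2·10·13=2340; k=3: 320+0+2·16·13=736 → min 736 | M₃..M₅: k=3: 0+3952+10·16·19=6992; k=4: 2080+0+10·13·19=4550 → min 4550.
Length 4: M₁..M₄: k=1: 0+736+13·2·13=1074; k=2: 260+2080+13·10·13=4030; k=3: 736+0+13·16·13=3440 → min 1074 | M₂..M₅: k=2: 0+4550+2·10·19=4930; k=3: 320+3952+2·16·19=4880; k=4: 736+0+2·13·19=1230 → min 1230.
Length 5: M₁..M₅: k=1: 0+1230+13·2·19=1724; k=2: 260+4550+13·10·19=7280; k=3: 736+3952+13·16·19=8640; k=4: 1074+0+13·13·19=4285 → min 1724.
Optimal order: (M₁ (((M₂ M₃) M₄) M₅)) with cost 1724.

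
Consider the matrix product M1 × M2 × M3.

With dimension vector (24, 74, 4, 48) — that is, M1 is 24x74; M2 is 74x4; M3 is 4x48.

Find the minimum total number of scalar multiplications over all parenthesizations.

11712

Order (M1 × (M2 × M3)): (M2 × M3): 74×4 by 4×48 → 74×48, cost 74·4·48 = 14208; (M1 × (M2 × M3)): 24×74 by 74×48 → 24×48, cost 24·74·48 = 85248; cumulative 99456. Total 99456.
Order ((M1 × M2) × M3): (M1 × M2): 24×74 by 74×4 → 24×4, cost 24·74·4 = 7104; ((M1 × M2) × M3): 24×4 by 4×48 → 24×48, cost 24·4·48 = 4608; cumulative 11712. Total 11712.
Minimum: 11712.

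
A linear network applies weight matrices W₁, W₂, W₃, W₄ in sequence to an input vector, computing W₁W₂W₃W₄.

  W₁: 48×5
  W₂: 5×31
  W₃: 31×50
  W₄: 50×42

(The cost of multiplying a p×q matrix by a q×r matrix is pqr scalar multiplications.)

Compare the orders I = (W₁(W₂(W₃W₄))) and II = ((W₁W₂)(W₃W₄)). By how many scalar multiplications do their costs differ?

Order I = (W₁(W₂(W₃W₄))): (W₃W₄): 31×50 by 50×42 → 31×42, cost 31·50·42 = 65100; (W₂(W₃W₄)): 5×31 by 31×42 → 5×42, cost 5·31·42 = 6510; cumulative 71610; (W₁(W₂(W₃W₄))): 48×5 by 5×42 → 48×42, cost 48·5·42 = 10080; cumulative 81690. Total 81690.
Order II = ((W₁W₂)(W₃W₄)): (W₁W₂): 48×5 by 5×31 → 48×31, cost 48·5·31 = 7440; (W₃W₄): 31×50 by 50×42 → 31×42, cost 31·50·42 = 65100; ((W₁W₂)(W₃W₄)): 48×31 by 31×42 → 48×42, cost 48·31·42 = 62496; cumulative 135036. Total 135036.
Difference: |81690 − 135036| = 53346.

53346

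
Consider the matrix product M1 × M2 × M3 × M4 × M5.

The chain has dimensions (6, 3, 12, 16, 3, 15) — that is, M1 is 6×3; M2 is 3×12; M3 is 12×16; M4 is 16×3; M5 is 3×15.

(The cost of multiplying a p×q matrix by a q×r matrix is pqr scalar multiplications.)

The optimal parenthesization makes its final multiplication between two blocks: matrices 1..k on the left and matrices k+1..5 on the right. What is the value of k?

4

Adjacent pairs: M1M2 = 6·3·12 = 216; M2M3 = 3·12·16 = 576; M3M4 = 12·16·3 = 576; M4M5 = 16·3·15 = 720.
Length 3: M1..M3: k=1: 0+576+6·3·16=864; k=2: 216+0+6·12·16=1368 → min 864 | M2..M4: k=2: 0+576+3·12·3=684; k=3: 576+0+3·16·3=720 → min 684 | M3..M5: k=3: 0+720+12·16·15=3600; k=4: 576+0+12·3·15=1116 → min 1116.
Length 4: M1..M4: k=1: 0+684+6·3·3=738; k=2: 216+576+6·12·3=1008; k=3: 864+0+6·16·3=1152 → min 738 | M2..M5: k=2: 0+1116+3·12·15=1656; k=3: 576+720+3·16·15=2016; k=4: 684+0+3·3·15=819 → min 819.
Top-level splits: k=1: (M1..M1)·(M2..M5) → 0+819+6·3·15 = 1089; k=2: (M1..M2)·(M3..M5) → 216+1116+6·12·15 = 2412; k=3: (M1..M3)·(M4..M5) → 864+720+6·16·15 = 3024; k=4: (M1..M4)·(M5..M5) → 738+0+6·3·15 = 1008.
Best split is after M4, i.e. k = 4.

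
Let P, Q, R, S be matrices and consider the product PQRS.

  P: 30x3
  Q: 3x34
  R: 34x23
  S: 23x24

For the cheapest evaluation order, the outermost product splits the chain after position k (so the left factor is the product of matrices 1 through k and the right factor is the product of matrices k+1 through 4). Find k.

1

Adjacent pairs: PQ = 30·3·34 = 3060; QR = 3·34·23 = 2346; RS = 34·23·24 = 18768.
Length 3: P..R: k=1: 0+2346+30·3·23=4416; k=2: 3060+0+30·34·23=26520 → min 4416 | Q..S: k=2: 0+18768+3·34·24=21216; k=3: 2346+0+3·23·24=4002 → min 4002.
Top-level splits: k=1: (P..P)·(Q..S) → 0+4002+30·3·24 = 6162; k=2: (P..Q)·(R..S) → 3060+18768+30·34·24 = 46308; k=3: (P..R)·(S..S) → 4416+0+30·23·24 = 20976.
Best split is after P, i.e. k = 1.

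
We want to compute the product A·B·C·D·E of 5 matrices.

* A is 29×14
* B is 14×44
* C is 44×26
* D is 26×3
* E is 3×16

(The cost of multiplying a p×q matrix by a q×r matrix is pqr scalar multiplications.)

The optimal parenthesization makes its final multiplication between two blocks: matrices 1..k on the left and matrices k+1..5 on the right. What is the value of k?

Adjacent pairs: AB = 29·14·44 = 17864; BC = 14·44·26 = 16016; CD = 44·26·3 = 3432; DE = 26·3·16 = 1248.
Length 3: A..C: k=1: 0+16016+29·14·26=26572; k=2: 17864+0+29·44·26=51040 → min 26572 | B..D: k=2: 0+3432+14·44·3=5280; k=3: 16016+0+14·26·3=17108 → min 5280 | C..E: k=3: 0+1248+44·26·16=19552; k=4: 3432+0+44·3·16=5544 → min 5544.
Length 4: A..D: k=1: 0+5280+29·14·3=6498; k=2: 17864+3432+29·44·3=25124; k=3: 26572+0+29·26·3=28834 → min 6498 | B..E: k=2: 0+5544+14·44·16=15400; k=3: 16016+1248+14·26·16=23088; k=4: 5280+0+14·3·16=5952 → min 5952.
Top-level splits: k=1: (A..A)·(B..E) → 0+5952+29·14·16 = 12448; k=2: (A..B)·(C..E) → 17864+5544+29·44·16 = 43824; k=3: (A..C)·(D..E) → 26572+1248+29·26·16 = 39884; k=4: (A..D)·(E..E) → 6498+0+29·3·16 = 7890.
Best split is after D, i.e. k = 4.

4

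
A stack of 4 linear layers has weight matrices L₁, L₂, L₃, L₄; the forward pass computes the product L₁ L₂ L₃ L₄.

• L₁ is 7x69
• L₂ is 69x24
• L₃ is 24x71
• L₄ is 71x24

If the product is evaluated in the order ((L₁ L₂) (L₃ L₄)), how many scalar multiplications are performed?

56520

(L₁ L₂): 7×69 by 69×24 → 7×24, cost 7·69·24 = 11592
(L₃ L₄): 24×71 by 71×24 → 24×24, cost 24·71·24 = 40896
((L₁ L₂) (L₃ L₄)): 7×24 by 24×24 → 7×24, cost 7·24·24 = 4032; cumulative 56520
Total: 56520 scalar multiplications.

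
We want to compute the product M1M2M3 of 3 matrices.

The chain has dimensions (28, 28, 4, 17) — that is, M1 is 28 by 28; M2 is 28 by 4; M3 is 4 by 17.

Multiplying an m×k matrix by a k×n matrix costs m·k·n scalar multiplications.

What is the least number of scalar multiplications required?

Order (M1(M2M3)): (M2M3): 28×4 by 4×17 → 28×17, cost 28·4·17 = 1904; (M1(M2M3)): 28×28 by 28×17 → 28×17, cost 28·28·17 = 13328; cumulative 15232. Total 15232.
Order ((M1M2)M3): (M1M2): 28×28 by 28×4 → 28×4, cost 28·28·4 = 3136; ((M1M2)M3): 28×4 by 4×17 → 28×17, cost 28·4·17 = 1904; cumulative 5040. Total 5040.
Minimum: 5040.

5040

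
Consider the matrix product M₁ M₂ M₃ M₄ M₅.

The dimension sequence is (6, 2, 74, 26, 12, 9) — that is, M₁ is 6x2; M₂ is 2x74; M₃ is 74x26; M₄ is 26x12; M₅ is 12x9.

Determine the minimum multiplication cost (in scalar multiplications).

Adjacent pairs: M₁M₂ = 6·2·74 = 888; M₂M₃ = 2·74·26 = 3848; M₃M₄ = 74·26·12 = 23088; M₄M₅ = 26·12·9 = 2808.
Length 3: M₁..M₃: k=1: 0+3848+6·2·26=4160; k=2: 888+0+6·74·26=12432 → min 4160 | M₂..M₄: k=2: 0+23088+2·74·12=24864; k=3: 3848+0+2·26·12=4472 → min 4472 | M₃..M₅: k=3: 0+2808+74·26·9=20124; k=4: 23088+0+74·12·9=31080 → min 20124.
Length 4: M₁..M₄: k=1: 0+4472+6·2·12=4616; k=2: 888+23088+6·74·12=29304; k=3: 4160+0+6·26·12=6032 → min 4616 | M₂..M₅: k=2: 0+20124+2·74·9=21456; k=3: 3848+2808+2·26·9=7124; k=4: 4472+0+2·12·9=4688 → min 4688.
Length 5: M₁..M₅: k=1: 0+4688+6·2·9=4796; k=2: 888+20124+6·74·9=25008; k=3: 4160+2808+6·26·9=8372; k=4: 4616+0+6·12·9=5264 → min 4796.
Optimal order: (M₁ (((M₂ M₃) M₄) M₅)) with cost 4796.

4796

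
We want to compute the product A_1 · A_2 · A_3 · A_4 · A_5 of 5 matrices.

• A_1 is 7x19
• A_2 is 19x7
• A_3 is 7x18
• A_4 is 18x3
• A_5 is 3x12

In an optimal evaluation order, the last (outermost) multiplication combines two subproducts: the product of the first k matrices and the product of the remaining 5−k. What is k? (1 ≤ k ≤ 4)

Adjacent pairs: A_1A_2 = 7·19·7 = 931; A_2A_3 = 19·7·18 = 2394; A_3A_4 = 7·18·3 = 378; A_4A_5 = 18·3·12 = 648.
Length 3: A_1..A_3: k=1: 0+2394+7·19·18=4788; k=2: 931+0+7·7·18=1813 → min 1813 | A_2..A_4: k=2: 0+378+19·7·3=777; k=3: 2394+0+19·18·3=3420 → min 777 | A_3..A_5: k=3: 0+648+7·18·12=2160; k=4: 378+0+7·3·12=630 → min 630.
Length 4: A_1..A_4: k=1: 0+777+7·19·3=1176; k=2: 931+378+7·7·3=1456; k=3: 1813+0+7·18·3=2191 → min 1176 | A_2..A_5: k=2: 0+630+19·7·12=2226; k=3: 2394+648+19·18·12=7146; k=4: 777+0+19·3·12=1461 → min 1461.
Top-level splits: k=1: (A_1..A_1)·(A_2..A_5) → 0+1461+7·19·12 = 3057; k=2: (A_1..A_2)·(A_3..A_5) → 931+630+7·7·12 = 2149; k=3: (A_1..A_3)·(A_4..A_5) → 1813+648+7·18·12 = 3973; k=4: (A_1..A_4)·(A_5..A_5) → 1176+0+7·3·12 = 1428.
Best split is after A_4, i.e. k = 4.

4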